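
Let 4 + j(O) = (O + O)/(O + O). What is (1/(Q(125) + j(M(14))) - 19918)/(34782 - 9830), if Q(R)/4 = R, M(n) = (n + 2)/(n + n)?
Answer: -9899245/12401144 ≈ -0.79825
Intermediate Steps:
M(n) = (2 + n)/(2*n) (M(n) = (2 + n)/((2*n)) = (2 + n)*(1/(2*n)) = (2 + n)/(2*n))
j(O) = -3 (j(O) = -4 + (O + O)/(O + O) = -4 + (2*O)/((2*O)) = -4 + (2*O)*(1/(2*O)) = -4 + 1 = -3)
Q(R) = 4*R
(1/(Q(125) + j(M(14))) - 19918)/(34782 - 9830) = (1/(4*125 - 3) - 19918)/(34782 - 9830) = (1/(500 - 3) - 19918)/24952 = (1/497 - 19918)*(1/24952) = -9899245/497*1/24952 = -9899245/12401144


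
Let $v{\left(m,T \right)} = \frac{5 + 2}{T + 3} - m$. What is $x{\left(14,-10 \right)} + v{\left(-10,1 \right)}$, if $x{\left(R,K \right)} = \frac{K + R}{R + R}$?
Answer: $\frac{333}{28} \approx 11.893$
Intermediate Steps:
$x{\left(R,K \right)} = \frac{K + R}{2 R}$
$v{\left(m,T \right)} = - m + \frac{7}{3 + T}$ ($v{\left(m,T \right)} = \frac{7}{3 + T} - m = - m + \frac{7}{3 + T}$)
$x{\left(14,-10 \right)} + v{\left(-10,1 \right)} = \frac{-10 + 14}{2 \cdot 14} + \frac{7 - -30 - 1 \left(-10\right)}{3 + 1} = \frac{1}{2} \cdot \frac{1}{14} \cdot 4 + \frac{7 + 30 + 10}{4} = \frac{1}{7} + \frac{1}{4} \cdot 47 = \frac{1}{7} + \frac{47}{4} = \frac{333}{28}$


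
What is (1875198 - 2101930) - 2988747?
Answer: -3215479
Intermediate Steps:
(1875198 - 2101930) - 2988747 = -226732 - 2988747 = -3215479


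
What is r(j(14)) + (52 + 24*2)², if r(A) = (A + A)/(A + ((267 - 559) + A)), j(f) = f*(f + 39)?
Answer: 2980371/298 ≈ 10001.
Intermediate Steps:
j(f) = f*(39 + f)
r(A) = 2*A/(-292 + 2*A) (r(A) = (2*A)/(A + (-292 + A)) = (2*A)/(-292 + 2*A) = 2*A/(-292 + 2*A))
r(j(14)) + (52 + 24*2)² = (14*(39 + 14))/(-146 + 14*(39 + 14)) + (52 + 24*2)² = (14*53)/(-146 + 14*53) + (52 + 48)² = 742/(-146 + 742) + 100² = 742/596 + 10000 = 742*(1/596) + 10000 = 371/298 + 10000 = 2980371/298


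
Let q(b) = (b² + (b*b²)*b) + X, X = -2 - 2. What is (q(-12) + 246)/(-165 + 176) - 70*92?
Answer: -49718/11 ≈ -4519.8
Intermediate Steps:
X = -4
q(b) = -4 + b² + b⁴ (q(b) = (b² + (b*b²)*b) - 4 = (b² + b³*b) - 4 = (b² + b⁴) - 4 = -4 + b² + b⁴)
(q(-12) + 246)/(-165 + 176) - 70*92 = ((-4 + (-12)² + (-12)⁴) + 246)/(-165 + 176) - 70*92 = ((-4 + 144 + 20736) + 246)/11 - 6440 = (20876 + 246)*(1/11) - 6440 = 21122*(1/11) - 6440 = 21122/11 - 6440 = -49718/11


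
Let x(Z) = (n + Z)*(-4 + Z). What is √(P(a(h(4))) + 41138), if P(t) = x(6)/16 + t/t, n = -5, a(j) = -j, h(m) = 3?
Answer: √658226/4 ≈ 202.83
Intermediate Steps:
x(Z) = (-5 + Z)*(-4 + Z)
P(t) = 9/8 (P(t) = (20 + 6² - 9*6)/16 + t/t = (20 + 36 - 54)*(1/16) + 1 = 2*(1/16) + 1 = ⅛ + 1 = 9/8)
√(P(a(h(4))) + 41138) = √(9/8 + 41138) = √(329113/8) = √658226/4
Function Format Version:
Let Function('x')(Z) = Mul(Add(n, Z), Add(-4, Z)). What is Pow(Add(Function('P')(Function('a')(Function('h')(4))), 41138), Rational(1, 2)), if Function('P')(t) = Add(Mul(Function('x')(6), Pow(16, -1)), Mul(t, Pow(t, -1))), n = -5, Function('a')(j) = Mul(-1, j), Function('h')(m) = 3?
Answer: Mul(Rational(1, 4), Pow(658226, Rational(1, 2))) ≈ 202.83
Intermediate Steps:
Function('x')(Z) = Mul(Add(-5, Z), Add(-4, Z))
Function('P')(t) = Rational(9, 8) (Function('P')(t) = Add(Mul(Add(20, Pow(6, 2), Mul(-9, 6)), Pow(16, -1)), Mul(t, Pow(t, -1))) = Add(Mul(Add(20, 36, -54), Rational(1, 16)), 1) = Add(Mul(2, Rational(1, 16)), 1) = Add(Rational(1, 8), 1) = Rational(9, 8))
Pow(Add(Function('P')(Function('a')(Function('h')(4))), 41138), Rational(1, 2)) = Pow(Add(Rational(9, 8), 41138), Rational(1, 2)) = Pow(Rational(329113, 8), Rational(1, 2)) = Mul(Rational(1, 4), Pow(658226, Rational(1, 2)))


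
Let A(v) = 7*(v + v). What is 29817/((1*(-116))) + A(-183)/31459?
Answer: -938310195/3649244 ≈ -257.12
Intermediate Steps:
A(v) = 14*v (A(v) = 7*(2*v) = 14*v)
29817/((1*(-116))) + A(-183)/31459 = 29817/((1*(-116))) + (14*(-183))/31459 = 29817/(-116) - 2562*1/31459 = 29817*(-1/116) - 2562/31459 = -29817/116 - 2562/31459 = -938310195/3649244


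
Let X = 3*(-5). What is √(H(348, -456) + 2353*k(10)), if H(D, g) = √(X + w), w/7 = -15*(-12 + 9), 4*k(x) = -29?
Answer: √(-68237 + 40*√3)/2 ≈ 130.54*I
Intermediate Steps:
k(x) = -29/4 (k(x) = (¼)*(-29) = -29/4)
X = -15
w = 315 (w = 7*(-15*(-12 + 9)) = 7*(-15*(-3)) = 7*45 = 315)
H(D, g) = 10*√3 (H(D, g) = √(-15 + 315) = √300 = 10*√3)
√(H(348, -456) + 2353*k(10)) = √(10*√3 + 2353*(-29/4)) = √(10*√3 - 68237/4) = √(-68237/4 + 10*√3)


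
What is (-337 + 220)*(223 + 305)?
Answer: -61776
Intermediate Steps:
(-337 + 220)*(223 + 305) = -117*528 = -61776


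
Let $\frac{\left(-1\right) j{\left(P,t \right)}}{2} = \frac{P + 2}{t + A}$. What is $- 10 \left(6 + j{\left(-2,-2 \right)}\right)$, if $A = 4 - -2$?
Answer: $-60$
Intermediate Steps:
$A = 6$ ($A = 4 + 2 = 6$)
$j{\left(P,t \right)} = - \frac{2 \left(2 + P\right)}{6 + t}$ ($j{\left(P,t \right)} = - 2 \frac{P + 2}{t + 6} = - 2 \frac{2 + P}{6 + t} = - \frac{2 \left(2 + P\right)}{6 + t}$)
$- 10 \left(6 + j{\left(-2,-2 \right)}\right) = - 10 \left(6 + \frac{2 \left(-2 - -2\right)}{6 - 2}\right) = - 10 \left(6 + \frac{2 \left(-2 + 2\right)}{4}\right) = - 10 \left(6 + 2 \cdot \frac{1}{4} \cdot 0\right) = - 10 \left(6 + 0\right) = \left(-10\right) 6 = -60$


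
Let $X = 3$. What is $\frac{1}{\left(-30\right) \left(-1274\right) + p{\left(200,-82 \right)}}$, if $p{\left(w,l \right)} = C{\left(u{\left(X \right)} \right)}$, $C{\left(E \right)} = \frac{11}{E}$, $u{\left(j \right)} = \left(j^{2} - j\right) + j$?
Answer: $\frac{9}{343991} \approx 2.6163 \cdot 10^{-5}$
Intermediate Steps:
$u{\left(j \right)} = j^{2}$
$p{\left(w,l \right)} = \frac{11}{9}$ ($p{\left(w,l \right)} = \frac{11}{3^{2}} = \frac{11}{9}$)
$\frac{1}{\left(-30\right) \left(-1274\right) + p{\left(200,-82 \right)}} = \frac{1}{\left(-30\right) \left(-1274\right) + \frac{11}{9}} = \frac{1}{38220 + \frac{11}{9}} = \frac{1}{\frac{343991}{9}} = \frac{9}{343991}$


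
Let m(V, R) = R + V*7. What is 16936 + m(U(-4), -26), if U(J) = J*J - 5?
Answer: 16987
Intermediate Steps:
U(J) = -5 + J² (U(J) = J² - 5 = -5 + J²)
m(V, R) = R + 7*V
16936 + m(U(-4), -26) = 16936 + (-26 + 7*(-5 + (-4)²)) = 16936 + (-26 + 7*(-5 + 16)) = 16936 + (-26 + 7*11) = 16936 + (-26 + 77) = 16936 + 51 = 16987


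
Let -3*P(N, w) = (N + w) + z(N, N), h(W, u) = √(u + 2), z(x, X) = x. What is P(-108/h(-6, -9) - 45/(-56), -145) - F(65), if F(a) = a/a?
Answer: 3931/84 - 72*I*√7/7 ≈ 46.798 - 27.213*I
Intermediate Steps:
F(a) = 1
h(W, u) = √(2 + u)
P(N, w) = -2*N/3 - w/3 (P(N, w) = -((N + w) + N)/3 = -(w + 2*N)/3 = -2*N/3 - w/3)
P(-108/h(-6, -9) - 45/(-56), -145) - F(65) = (-2*(-108/√(2 - 9) - 45/(-56))/3 - ⅓*(-145)) - 1*1 = (-2*(-108*(-I*√7/7) - 45*(-1/56))/3 + 145/3) - 1 = (-2*(-108*(-I*√7/7) + 45/56)/3 + 145/3) - 1 = (-2*(-(-108)*I*√7/7 + 45/56)/3 + 145/3) - 1 = (-2*(108*I*√7/7 + 45/56)/3 + 145/3) - 1 = (-2*(45/56 + 108*I*√7/7)/3 + 145/3) - 1 = ((-15/28 - 72*I*√7/7) + 145/3) - 1 = (4015/84 - 72*I*√7/7) - 1 = 3931/84 - 72*I*√7/7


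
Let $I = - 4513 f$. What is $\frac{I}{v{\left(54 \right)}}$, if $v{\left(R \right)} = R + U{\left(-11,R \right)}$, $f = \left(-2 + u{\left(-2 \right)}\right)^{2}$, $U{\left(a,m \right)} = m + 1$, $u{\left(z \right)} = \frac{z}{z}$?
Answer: $- \frac{4513}{109} \approx -41.404$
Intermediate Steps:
$u{\left(z \right)} = 1$
$U{\left(a,m \right)} = 1 + m$
$f = 1$ ($f = \left(-2 + 1\right)^{2} = \left(-1\right)^{2} = 1$)
$v{\left(R \right)} = 1 + 2 R$ ($v{\left(R \right)} = R + \left(1 + R\right) = 1 + 2 R$)
$I = -4513$ ($I = \left(-4513\right) 1 = -4513$)
$\frac{I}{v{\left(54 \right)}} = - \frac{4513}{1 + 2 \cdot 54} = - \frac{4513}{1 + 108} = - \frac{4513}{109}$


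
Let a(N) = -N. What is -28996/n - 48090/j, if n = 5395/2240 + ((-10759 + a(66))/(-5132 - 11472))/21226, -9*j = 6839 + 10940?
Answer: -1450565086567135378/120733327596769 ≈ -12015.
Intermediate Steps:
j = -17779/9 (j = -(6839 + 10940)/9 = -⅑*17779 = -17779/9 ≈ -1975.4)
n = 6790782811/2819492032 (n = 5395/2240 + ((-10759 - 1*66)/(-5132 - 11472))/21226 = 5395*(1/2240) + ((-10759 - 66)/(-16604))*(1/21226) = 1079/448 - 10825*(-1/16604)*(1/21226) = 1079/448 + (10825/16604)*(1/21226) = 1079/448 + 10825/352436504 = 6790782811/2819492032 ≈ 2.4085)
-28996/n - 48090/j = -28996/6790782811/2819492032 - 48090/(-17779/9) = -28996*2819492032/6790782811 - 48090*(-9/17779) = -81753990959872/6790782811 + 432810/17779 = -1450565086567135378/120733327596769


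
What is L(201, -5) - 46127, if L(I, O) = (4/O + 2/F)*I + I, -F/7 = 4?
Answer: -3227081/70 ≈ -46101.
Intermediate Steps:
F = -28 (F = -7*4 = -28)
L(I, O) = I + I*(-1/14 + 4/O) (L(I, O) = (4/O + 2/(-28))*I + I = (4/O + 2*(-1/28))*I + I = (4/O - 1/14)*I + I = (-1/14 + 4/O)*I + I = I*(-1/14 + 4/O) + I = I + I*(-1/14 + 4/O))
L(201, -5) - 46127 = (1/14)*201*(56 + 13*(-5))/(-5) - 46127 = (1/14)*201*(-⅕)*(56 - 65) - 46127 = (1/14)*201*(-⅕)*(-9) - 46127 = 1809/70 - 46127 = -3227081/70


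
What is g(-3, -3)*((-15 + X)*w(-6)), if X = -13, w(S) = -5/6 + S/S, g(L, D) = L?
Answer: 14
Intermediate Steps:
w(S) = ⅙ (w(S) = -5*⅙ + 1 = -⅚ + 1 = ⅙)
g(-3, -3)*((-15 + X)*w(-6)) = -3*(-15 - 13)/6 = -(-84)/6 = -3*(-14/3) = 14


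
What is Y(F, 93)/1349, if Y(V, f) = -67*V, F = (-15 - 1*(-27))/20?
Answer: -201/6745 ≈ -0.029800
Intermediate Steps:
F = ⅗ (F = (-15 + 27)*(1/20) = 12*(1/20) = ⅗ ≈ 0.60000)
Y(F, 93)/1349 = -67*⅗/1349 = -201/5*1/1349 = -201/6745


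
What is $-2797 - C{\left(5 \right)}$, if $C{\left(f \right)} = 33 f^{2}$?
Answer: $-3622$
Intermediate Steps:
$-2797 - C{\left(5 \right)} = -2797 - 33 \cdot 5^{2} = -2797 - 33 \cdot 25 = -2797 - 825 = -3622$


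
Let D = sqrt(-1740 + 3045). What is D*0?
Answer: 0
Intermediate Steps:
D = 3*sqrt(145) (D = sqrt(1305) = 3*sqrt(145) ≈ 36.125)
D*0 = (3*sqrt(145))*0 = 0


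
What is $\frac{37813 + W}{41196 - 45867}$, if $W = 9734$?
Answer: $- \frac{1761}{173} \approx -10.179$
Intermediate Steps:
$\frac{37813 + W}{41196 - 45867} = \frac{37813 + 9734}{41196 - 45867} = \frac{47547}{-4671} = 47547 \left(- \frac{1}{4671}\right) = - \frac{1761}{173}$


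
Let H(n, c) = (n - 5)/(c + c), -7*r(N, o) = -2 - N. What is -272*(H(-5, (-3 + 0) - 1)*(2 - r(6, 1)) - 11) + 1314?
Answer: 28102/7 ≈ 4014.6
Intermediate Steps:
r(N, o) = 2/7 + N/7 (r(N, o) = -(-2 - N)/7 = 2/7 + N/7)
H(n, c) = (-5 + n)/(2*c) (H(n, c) = (-5 + n)/((2*c)) = (-5 + n)*(1/(2*c)) = (-5 + n)/(2*c))
-272*(H(-5, (-3 + 0) - 1)*(2 - r(6, 1)) - 11) + 1314 = -272*(((-5 - 5)/(2*((-3 + 0) - 1)))*(2 - (2/7 + (⅐)*6)) - 11) + 1314 = -272*(((½)*(-10)/(-3 - 1))*(2 - (2/7 + 6/7)) - 11) + 1314 = -272*(((½)*(-10)/(-4))*(2 - 1*8/7) - 11) + 1314 = -272*(((½)*(-¼)*(-10))*(2 - 8/7) - 11) + 1314 = -272*((5/4)*(6/7) - 11) + 1314 = -272*(15/14 - 11) + 1314 = -272*(-139/14) + 1314 = 18904/7 + 1314 = 28102/7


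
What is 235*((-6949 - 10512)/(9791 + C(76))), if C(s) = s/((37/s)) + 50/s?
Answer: -5769289010/13986559 ≈ -412.49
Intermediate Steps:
C(s) = 50/s + s²/37 (C(s) = s*(s/37) + 50/s = s²/37 + 50/s = 50/s + s²/37)
235*((-6949 - 10512)/(9791 + C(76))) = 235*((-6949 - 10512)/(9791 + (1/37)*(1850 + 76³)/76)) = 235*(-17461/(9791 + (1/37)*(1/76)*(1850 + 438976))) = 235*(-17461/(9791 + (1/37)*(1/76)*440826)) = 235*(-17461/(9791 + 220413/1406)) = 235*(-17461/13986559/1406) = 235*(-17461*1406/13986559) = 235*(-24550166/13986559) = -5769289010/13986559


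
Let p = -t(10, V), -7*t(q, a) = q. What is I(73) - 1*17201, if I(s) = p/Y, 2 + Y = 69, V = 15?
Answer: -8067259/469 ≈ -17201.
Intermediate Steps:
t(q, a) = -q/7
Y = 67 (Y = -2 + 69 = 67)
p = 10/7 (p = -(-1)*10/7 = -1*(-10/7) = 10/7 ≈ 1.4286)
I(s) = 10/469 (I(s) = (10/7)/67 = (10/7)*(1/67) = 10/469)
I(73) - 1*17201 = 10/469 - 1*17201 = 10/469 - 17201 = -8067259/469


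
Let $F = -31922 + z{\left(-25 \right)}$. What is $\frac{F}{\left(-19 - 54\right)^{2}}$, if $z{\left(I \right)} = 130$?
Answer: $- \frac{31792}{5329} \approx -5.9659$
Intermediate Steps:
$F = -31792$ ($F = -31922 + 130 = -31792$)
$\frac{F}{\left(-19 - 54\right)^{2}} = - \frac{31792}{\left(-19 - 54\right)^{2}} = - \frac{31792}{\left(-73\right)^{2}} = - \frac{31792}{5329}$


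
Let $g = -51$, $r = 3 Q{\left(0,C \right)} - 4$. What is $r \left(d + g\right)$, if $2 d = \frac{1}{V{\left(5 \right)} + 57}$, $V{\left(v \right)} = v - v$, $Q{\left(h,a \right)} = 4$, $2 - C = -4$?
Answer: $- \frac{23252}{57} \approx -407.93$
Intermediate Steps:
$C = 6$ ($C = 2 - -4 = 2 + 4 = 6$)
$V{\left(v \right)} = 0$
$d = \frac{1}{114}$ ($d = \frac{1}{2 \left(0 + 57\right)} = \frac{1}{2 \cdot 57} = \frac{1}{2} \cdot \frac{1}{57} = \frac{1}{114} \approx 0.0087719$)
$r = 8$ ($r = 3 \cdot 4 - 4 = 12 - 4 = 8$)
$r \left(d + g\right) = 8 \left(\frac{1}{114} - 51\right) = 8 \left(- \frac{5813}{114}\right) = - \frac{23252}{57}$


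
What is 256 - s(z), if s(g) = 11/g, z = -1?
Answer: 267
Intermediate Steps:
256 - s(z) = 256 - 11/(-1) = 256 - 11*(-1) = 256 - 1*(-11) = 256 + 11 = 267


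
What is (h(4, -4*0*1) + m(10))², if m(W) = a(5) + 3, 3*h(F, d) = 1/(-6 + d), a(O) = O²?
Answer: 253009/324 ≈ 780.89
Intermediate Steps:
h(F, d) = 1/(3*(-6 + d))
m(W) = 28 (m(W) = 5² + 3 = 25 + 3 = 28)
(h(4, -4*0*1) + m(10))² = (1/(3*(-6 - 4*0*1)) + 28)² = (1/(3*(-6 + 0*1)) + 28)² = (1/(3*(-6 + 0)) + 28)² = ((⅓)/(-6) + 28)² = ((⅓)*(-⅙) + 28)² = (-1/18 + 28)² = (503/18)² = 253009/324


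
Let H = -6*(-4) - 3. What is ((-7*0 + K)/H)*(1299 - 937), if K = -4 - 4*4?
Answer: -7240/21 ≈ -344.76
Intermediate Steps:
K = -20 (K = -4 - 16 = -20)
H = 21 (H = 24 - 3 = 21)
((-7*0 + K)/H)*(1299 - 937) = ((-7*0 - 20)/21)*(1299 - 937) = ((0 - 20)*(1/21))*362 = -20*1/21*362 = -20/21*362 = -7240/21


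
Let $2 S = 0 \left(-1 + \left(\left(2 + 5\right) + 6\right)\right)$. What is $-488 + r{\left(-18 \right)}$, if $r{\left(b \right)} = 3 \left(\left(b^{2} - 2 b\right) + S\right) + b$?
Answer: $574$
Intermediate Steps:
$S = 0$ ($S = \frac{0 \left(-1 + \left(\left(2 + 5\right) + 6\right)\right)}{2} = \frac{0 \left(-1 + \left(7 + 6\right)\right)}{2} = \frac{0 \left(-1 + 13\right)}{2} = \frac{0 \cdot 12}{2} = \frac{1}{2} \cdot 0 = 0$)
$r{\left(b \right)} = - 5 b + 3 b^{2}$ ($r{\left(b \right)} = 3 \left(\left(b^{2} - 2 b\right) + 0\right) + b = 3 \left(b^{2} - 2 b\right) + b = \left(- 6 b + 3 b^{2}\right) + b = - 5 b + 3 b^{2}$)
$-488 + r{\left(-18 \right)} = -488 - 18 \left(-5 + 3 \left(-18\right)\right) = -488 - 18 \left(-5 - 54\right) = -488 - -1062 = -488 + 1062 = 574$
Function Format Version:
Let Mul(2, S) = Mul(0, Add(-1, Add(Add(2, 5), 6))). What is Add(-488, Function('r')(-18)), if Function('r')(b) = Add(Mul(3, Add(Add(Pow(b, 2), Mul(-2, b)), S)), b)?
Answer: 574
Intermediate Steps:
S = 0 (S = Mul(Rational(1, 2), Mul(0, Add(-1, Add(Add(2, 5), 6)))) = Mul(Rational(1, 2), Mul(0, Add(-1, Add(7, 6)))) = Mul(Rational(1, 2), Mul(0, Add(-1, 13))) = Mul(Rational(1, 2), Mul(0, 12)) = Mul(Rational(1, 2), 0) = 0)
Function('r')(b) = Add(Mul(-5, b), Mul(3, Pow(b, 2))) (Function('r')(b) = Add(Mul(3, Add(Add(Pow(b, 2), Mul(-2, b)), 0)), b) = Add(Mul(3, Add(Pow(b, 2), Mul(-2, b))), b) = Add(Add(Mul(-6, b), Mul(3, Pow(b, 2))), b) = Add(Mul(-5, b), Mul(3, Pow(b, 2))))
Add(-488, Function('r')(-18)) = Add(-488, Mul(-18, Add(-5, Mul(3, -18)))) = Add(-488, Mul(-18, Add(-5, -54))) = Add(-488, Mul(-18, -59)) = Add(-488, 1062) = 574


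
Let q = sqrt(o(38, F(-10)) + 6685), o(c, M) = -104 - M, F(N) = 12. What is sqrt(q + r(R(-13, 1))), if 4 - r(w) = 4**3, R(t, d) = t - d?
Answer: sqrt(-60 + sqrt(6569)) ≈ 4.5880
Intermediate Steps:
r(w) = -60 (r(w) = 4 - 1*4**3 = 4 - 1*64 = 4 - 64 = -60)
q = sqrt(6569) (q = sqrt((-104 - 1*12) + 6685) = sqrt((-104 - 12) + 6685) = sqrt(-116 + 6685) = sqrt(6569) ≈ 81.049)
sqrt(q + r(R(-13, 1))) = sqrt(sqrt(6569) - 60) = sqrt(-60 + sqrt(6569))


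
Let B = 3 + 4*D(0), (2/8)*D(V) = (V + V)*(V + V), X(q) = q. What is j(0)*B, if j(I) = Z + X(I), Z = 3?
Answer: 9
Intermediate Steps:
j(I) = 3 + I
D(V) = 16*V² (D(V) = 4*((V + V)*(V + V)) = 4*((2*V)*(2*V)) = 4*(4*V²) = 16*V²)
B = 3 (B = 3 + 4*(16*0²) = 3 + 4*(16*0) = 3 + 4*0 = 3 + 0 = 3)
j(0)*B = (3 + 0)*3 = 3*3 = 9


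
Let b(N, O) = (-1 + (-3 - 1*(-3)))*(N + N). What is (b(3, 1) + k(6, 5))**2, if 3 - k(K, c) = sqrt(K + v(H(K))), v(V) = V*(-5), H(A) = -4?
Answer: (3 + sqrt(26))**2 ≈ 65.594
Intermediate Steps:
v(V) = -5*V
k(K, c) = 3 - sqrt(20 + K) (k(K, c) = 3 - sqrt(K - 5*(-4)) = 3 - sqrt(K + 20) = 3 - sqrt(20 + K))
b(N, O) = -2*N (b(N, O) = (-1 + (-3 + 3))*(2*N) = (-1 + 0)*(2*N) = -2*N)
(b(3, 1) + k(6, 5))**2 = (-2*3 + (3 - sqrt(20 + 6)))**2 = (-6 + (3 - sqrt(26)))**2 = (-3 - sqrt(26))**2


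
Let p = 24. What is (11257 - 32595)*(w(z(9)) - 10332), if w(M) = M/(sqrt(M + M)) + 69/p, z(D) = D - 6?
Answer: 881611477/4 - 10669*sqrt(6) ≈ 2.2038e+8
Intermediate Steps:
z(D) = -6 + D
w(M) = 23/8 + sqrt(2)*sqrt(M)/2 (w(M) = M/(sqrt(M + M)) + 69/24 = M/(sqrt(2*M)) + 69*(1/24) = M/((sqrt(2)*sqrt(M))) + 23/8 = M*(sqrt(2)/(2*sqrt(M))) + 23/8 = sqrt(2)*sqrt(M)/2 + 23/8 = 23/8 + sqrt(2)*sqrt(M)/2)
(11257 - 32595)*(w(z(9)) - 10332) = (11257 - 32595)*((23/8 + sqrt(2)*sqrt(-6 + 9)/2) - 10332) = -21338*((23/8 + sqrt(2)*sqrt(3)/2) - 10332) = -21338*((23/8 + sqrt(6)/2) - 10332) = -21338*(-82633/8 + sqrt(6)/2) = 881611477/4 - 10669*sqrt(6)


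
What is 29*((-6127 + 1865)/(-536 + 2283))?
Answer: -123598/1747 ≈ -70.749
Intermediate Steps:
29*((-6127 + 1865)/(-536 + 2283)) = 29*(-4262/1747) = -123598/1747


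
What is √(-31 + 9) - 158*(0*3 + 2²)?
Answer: -632 + I*√22 ≈ -632.0 + 4.6904*I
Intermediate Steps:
√(-31 + 9) - 158*(0*3 + 2²) = √(-22) - 158*(0 + 4) = I*√22 - 158*4 = I*√22 - 632 = -632 + I*√22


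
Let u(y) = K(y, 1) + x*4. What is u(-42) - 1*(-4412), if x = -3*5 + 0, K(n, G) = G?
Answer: 4353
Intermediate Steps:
x = -15 (x = -15 + 0 = -15)
u(y) = -59 (u(y) = 1 - 15*4 = 1 - 60 = -59)
u(-42) - 1*(-4412) = -59 - 1*(-4412) = -59 + 4412 = 4353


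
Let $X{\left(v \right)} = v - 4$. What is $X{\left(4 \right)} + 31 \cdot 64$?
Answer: $1984$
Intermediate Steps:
$X{\left(v \right)} = -4 + v$
$X{\left(4 \right)} + 31 \cdot 64 = \left(-4 + 4\right) + 31 \cdot 64 = 0 + 1984 = 1984$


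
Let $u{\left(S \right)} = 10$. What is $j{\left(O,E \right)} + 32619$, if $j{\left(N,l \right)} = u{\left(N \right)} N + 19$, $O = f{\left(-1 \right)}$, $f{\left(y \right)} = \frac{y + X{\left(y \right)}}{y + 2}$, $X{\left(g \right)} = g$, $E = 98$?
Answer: $32618$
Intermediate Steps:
$f{\left(y \right)} = \frac{2 y}{2 + y}$ ($f{\left(y \right)} = \frac{y + y}{y + 2} = \frac{2 y}{2 + y}$)
$O = -2$ ($O = 2 \left(-1\right) \frac{1}{2 - 1} = 2 \left(-1\right) 1^{-1} = 2 \left(-1\right) 1 = -2$)
$j{\left(N,l \right)} = 19 + 10 N$ ($j{\left(N,l \right)} = 10 N + 19 = 19 + 10 N$)
$j{\left(O,E \right)} + 32619 = \left(19 + 10 \left(-2\right)\right) + 32619 = \left(19 - 20\right) + 32619 = -1 + 32619 = 32618$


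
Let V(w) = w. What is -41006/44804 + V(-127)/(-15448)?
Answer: -156942645/173033048 ≈ -0.90701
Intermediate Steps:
-41006/44804 + V(-127)/(-15448) = -41006/44804 - 127/(-15448) = -41006*1/44804 - 127*(-1/15448) = -20503/22402 + 127/15448 = -156942645/173033048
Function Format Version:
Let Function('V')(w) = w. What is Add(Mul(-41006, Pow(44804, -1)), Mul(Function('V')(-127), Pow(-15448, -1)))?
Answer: Rational(-156942645, 173033048) ≈ -0.90701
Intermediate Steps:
Add(Mul(-41006, Pow(44804, -1)), Mul(Function('V')(-127), Pow(-15448, -1))) = Add(Mul(-41006, Pow(44804, -1)), Mul(-127, Pow(-15448, -1))) = Add(Mul(-41006, Rational(1, 44804)), Mul(-127, Rational(-1, 15448))) = Add(Rational(-20503, 22402), Rational(127, 15448)) = Rational(-156942645, 173033048)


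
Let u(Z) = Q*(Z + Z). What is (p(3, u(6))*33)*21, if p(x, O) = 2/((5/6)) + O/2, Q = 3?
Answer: 70686/5 ≈ 14137.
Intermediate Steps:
u(Z) = 6*Z (u(Z) = 3*(Z + Z) = 3*(2*Z) = 6*Z)
p(x, O) = 12/5 + O/2 (p(x, O) = 2/((5*(1/6))) + O*(1/2) = 2/(5/6) + O/2 = 2*(6/5) + O/2 = 12/5 + O/2)
(p(3, u(6))*33)*21 = ((12/5 + (6*6)/2)*33)*21 = ((12/5 + (1/2)*36)*33)*21 = ((12/5 + 18)*33)*21 = ((102/5)*33)*21 = (3366/5)*21 = 70686/5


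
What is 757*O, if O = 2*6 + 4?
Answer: 12112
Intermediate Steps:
O = 16 (O = 12 + 4 = 16)
757*O = 757*16 = 12112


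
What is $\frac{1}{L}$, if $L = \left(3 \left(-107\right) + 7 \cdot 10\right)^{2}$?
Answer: $\frac{1}{63001} \approx 1.5873 \cdot 10^{-5}$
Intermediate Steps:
$L = 63001$ ($L = \left(-321 + 70\right)^{2} = \left(-251\right)^{2} = 63001$)
$\frac{1}{L} = \frac{1}{63001}$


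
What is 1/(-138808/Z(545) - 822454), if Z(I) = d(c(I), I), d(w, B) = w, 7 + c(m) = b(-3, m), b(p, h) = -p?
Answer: -1/787752 ≈ -1.2694e-6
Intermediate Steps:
c(m) = -4 (c(m) = -7 - 1*(-3) = -7 + 3 = -4)
Z(I) = -4
1/(-138808/Z(545) - 822454) = 1/(-138808/(-4) - 822454) = 1/(-138808*(-¼) - 822454) = 1/(34702 - 822454) = 1/(-787752) = -1/787752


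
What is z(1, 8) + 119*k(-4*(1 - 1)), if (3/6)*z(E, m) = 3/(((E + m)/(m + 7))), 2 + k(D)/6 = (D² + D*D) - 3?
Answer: -3560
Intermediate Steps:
k(D) = -30 + 12*D² (k(D) = -12 + 6*((D² + D*D) - 3) = -12 + 6*((D² + D²) - 3) = -12 + 6*(2*D² - 3) = -12 + 6*(-3 + 2*D²) = -12 + (-18 + 12*D²) = -30 + 12*D²)
z(E, m) = 6*(7 + m)/(E + m) (z(E, m) = 2*(3/(((E + m)/(m + 7)))) = 2*(3/(((E + m)/(7 + m)))) = 2*(3*((7 + m)/(E + m))) = 2*(3*(7 + m)/(E + m)) = 6*(7 + m)/(E + m))
z(1, 8) + 119*k(-4*(1 - 1)) = 6*(7 + 8)/(1 + 8) + 119*(-30 + 12*(-4*(1 - 1))²) = 6*15/9 + 119*(-30 + 12*(-4*0)²) = 6*(⅑)*15 + 119*(-30 + 12*0²) = 10 + 119*(-30 + 12*0) = 10 + 119*(-30 + 0) = 10 + 119*(-30) = 10 - 3570 = -3560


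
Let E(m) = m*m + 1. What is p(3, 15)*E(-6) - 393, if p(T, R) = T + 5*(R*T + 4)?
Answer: 8783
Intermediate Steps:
p(T, R) = 20 + T + 5*R*T (p(T, R) = T + 5*(4 + R*T) = T + (20 + 5*R*T) = 20 + T + 5*R*T)
E(m) = 1 + m² (E(m) = m² + 1 = 1 + m²)
p(3, 15)*E(-6) - 393 = (20 + 3 + 5*15*3)*(1 + (-6)²) - 393 = (20 + 3 + 225)*(1 + 36) - 393 = 248*37 - 393 = 9176 - 393 = 8783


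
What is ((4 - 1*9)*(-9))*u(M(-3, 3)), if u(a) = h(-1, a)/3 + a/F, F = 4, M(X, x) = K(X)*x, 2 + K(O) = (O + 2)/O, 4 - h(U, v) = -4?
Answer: 255/4 ≈ 63.750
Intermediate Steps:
h(U, v) = 8 (h(U, v) = 4 - 1*(-4) = 4 + 4 = 8)
K(O) = -2 + (2 + O)/O (K(O) = -2 + (O + 2)/O = -2 + (2 + O)/O)
M(X, x) = x*(2 - X)/X (M(X, x) = ((2 - X)/X)*x = x*(2 - X)/X)
u(a) = 8/3 + a/4
((4 - 1*9)*(-9))*u(M(-3, 3)) = ((4 - 1*9)*(-9))*(8/3 + (3*(2 - 1*(-3))/(-3))/4) = ((4 - 9)*(-9))*(8/3 + (3*(-⅓)*(2 + 3))/4) = (-5*(-9))*(8/3 + (3*(-⅓)*5)/4) = 45*(8/3 + (¼)*(-5)) = 45*(8/3 - 5/4) = 45*(17/12) = 255/4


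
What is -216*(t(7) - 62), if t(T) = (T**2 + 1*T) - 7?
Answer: 2808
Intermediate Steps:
t(T) = -7 + T + T**2 (t(T) = (T**2 + T) - 7 = (T + T**2) - 7 = -7 + T + T**2)
-216*(t(7) - 62) = -216*((-7 + 7 + 7**2) - 62) = -216*((-7 + 7 + 49) - 62) = -216*(49 - 62) = -216*(-13) = 2808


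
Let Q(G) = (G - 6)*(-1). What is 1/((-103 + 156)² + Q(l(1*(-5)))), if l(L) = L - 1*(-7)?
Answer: 1/2813 ≈ 0.00035549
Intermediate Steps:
l(L) = 7 + L (l(L) = L + 7 = 7 + L)
Q(G) = 6 - G (Q(G) = (-6 + G)*(-1) = 6 - G)
1/((-103 + 156)² + Q(l(1*(-5)))) = 1/((-103 + 156)² + (6 - (7 + 1*(-5)))) = 1/(53² + (6 - (7 - 5))) = 1/(2809 + (6 - 1*2)) = 1/(2809 + (6 - 2)) = 1/(2809 + 4) = 1/2813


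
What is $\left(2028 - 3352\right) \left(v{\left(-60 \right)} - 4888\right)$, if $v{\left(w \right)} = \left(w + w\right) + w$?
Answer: $6710032$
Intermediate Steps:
$v{\left(w \right)} = 3 w$ ($v{\left(w \right)} = 2 w + w = 3 w$)
$\left(2028 - 3352\right) \left(v{\left(-60 \right)} - 4888\right) = \left(2028 - 3352\right) \left(3 \left(-60\right) - 4888\right) = - 1324 \left(-180 - 4888\right) = \left(-1324\right) \left(-5068\right) = 6710032$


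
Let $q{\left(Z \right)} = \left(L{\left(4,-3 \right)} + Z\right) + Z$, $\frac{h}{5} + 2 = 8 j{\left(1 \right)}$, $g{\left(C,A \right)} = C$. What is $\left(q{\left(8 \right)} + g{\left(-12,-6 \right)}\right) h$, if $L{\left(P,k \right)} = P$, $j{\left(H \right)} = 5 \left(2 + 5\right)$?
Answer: $11120$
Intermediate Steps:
$j{\left(H \right)} = 35$ ($j{\left(H \right)} = 5 \cdot 7 = 35$)
$h = 1390$ ($h = -10 + 5 \cdot 8 \cdot 35 = -10 + 5 \cdot 280 = -10 + 1400 = 1390$)
$q{\left(Z \right)} = 4 + 2 Z$ ($q{\left(Z \right)} = \left(4 + Z\right) + Z = 4 + 2 Z$)
$\left(q{\left(8 \right)} + g{\left(-12,-6 \right)}\right) h = \left(\left(4 + 2 \cdot 8\right) - 12\right) 1390 = \left(\left(4 + 16\right) - 12\right) 1390 = \left(20 - 12\right) 1390 = 8 \cdot 1390 = 11120$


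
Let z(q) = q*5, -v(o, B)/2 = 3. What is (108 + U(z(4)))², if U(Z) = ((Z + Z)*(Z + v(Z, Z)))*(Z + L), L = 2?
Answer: 154455184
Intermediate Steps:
v(o, B) = -6 (v(o, B) = -2*3 = -6)
z(q) = 5*q
U(Z) = 2*Z*(-6 + Z)*(2 + Z) (U(Z) = ((Z + Z)*(Z - 6))*(Z + 2) = ((2*Z)*(-6 + Z))*(2 + Z) = (2*Z*(-6 + Z))*(2 + Z) = 2*Z*(-6 + Z)*(2 + Z))
(108 + U(z(4)))² = (108 + 2*(5*4)*(-12 + (5*4)² - 20*4))² = (108 + 2*20*(-12 + 20² - 4*20))² = (108 + 2*20*(-12 + 400 - 80))² = (108 + 2*20*308)² = (108 + 12320)² = 12428² = 154455184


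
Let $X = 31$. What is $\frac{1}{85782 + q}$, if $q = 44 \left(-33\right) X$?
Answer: $\frac{1}{40770} \approx 2.4528 \cdot 10^{-5}$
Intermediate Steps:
$q = -45012$ ($q = 44 \left(-33\right) 31 = \left(-1452\right) 31 = -45012$)
$\frac{1}{85782 + q} = \frac{1}{85782 - 45012} = \frac{1}{40770}$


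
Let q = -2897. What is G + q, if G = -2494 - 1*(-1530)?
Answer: -3861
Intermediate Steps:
G = -964 (G = -2494 + 1530 = -964)
G + q = -964 - 2897 = -3861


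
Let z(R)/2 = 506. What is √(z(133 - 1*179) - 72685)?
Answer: I*√71673 ≈ 267.72*I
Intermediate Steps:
z(R) = 1012 (z(R) = 2*506 = 1012)
√(z(133 - 1*179) - 72685) = √(1012 - 72685) = √(-71673) = I*√71673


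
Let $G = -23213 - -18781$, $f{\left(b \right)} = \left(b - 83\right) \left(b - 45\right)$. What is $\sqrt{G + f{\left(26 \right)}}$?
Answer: $i \sqrt{3349} \approx 57.871 i$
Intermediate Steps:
$f{\left(b \right)} = \left(-83 + b\right) \left(-45 + b\right)$
$G = -4432$ ($G = -23213 + 18781 = -4432$)
$\sqrt{G + f{\left(26 \right)}} = \sqrt{-4432 + \left(3735 + 26^{2} - 3328\right)} = \sqrt{-4432 + \left(3735 + 676 - 3328\right)} = \sqrt{-4432 + 1083} = \sqrt{-3349} = i \sqrt{3349}$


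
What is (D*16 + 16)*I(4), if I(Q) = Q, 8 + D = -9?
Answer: -1024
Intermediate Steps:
D = -17 (D = -8 - 9 = -17)
(D*16 + 16)*I(4) = (-17*16 + 16)*4 = (-272 + 16)*4 = -256*4 = -1024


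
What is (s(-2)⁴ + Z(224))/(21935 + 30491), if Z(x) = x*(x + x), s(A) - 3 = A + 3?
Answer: 50304/26213 ≈ 1.9190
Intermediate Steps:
s(A) = 6 + A (s(A) = 3 + (A + 3) = 3 + (3 + A) = 6 + A)
Z(x) = 2*x² (Z(x) = x*(2*x) = 2*x²)
(s(-2)⁴ + Z(224))/(21935 + 30491) = ((6 - 2)⁴ + 2*224²)/(21935 + 30491) = (4⁴ + 2*50176)/52426 = (256 + 100352)*(1/52426) = 100608*(1/52426) = 50304/26213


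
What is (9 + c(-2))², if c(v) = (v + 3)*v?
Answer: 49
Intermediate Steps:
c(v) = v*(3 + v) (c(v) = (3 + v)*v = v*(3 + v))
(9 + c(-2))² = (9 - 2*(3 - 2))² = (9 - 2*1)² = (9 - 2)² = 7² = 49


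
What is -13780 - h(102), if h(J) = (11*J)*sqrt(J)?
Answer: -13780 - 1122*sqrt(102) ≈ -25112.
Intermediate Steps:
h(J) = 11*J**(3/2)
-13780 - h(102) = -13780 - 11*102**(3/2) = -13780 - 11*102*sqrt(102) = -13780 - 1122*sqrt(102)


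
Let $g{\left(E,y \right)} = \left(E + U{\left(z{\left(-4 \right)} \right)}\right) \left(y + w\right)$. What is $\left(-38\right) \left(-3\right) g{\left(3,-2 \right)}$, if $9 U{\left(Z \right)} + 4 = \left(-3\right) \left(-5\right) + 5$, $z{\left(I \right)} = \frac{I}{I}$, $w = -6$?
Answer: $- \frac{13072}{3} \approx -4357.3$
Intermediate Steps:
$z{\left(I \right)} = 1$
$U{\left(Z \right)} = \frac{16}{9}$ ($U{\left(Z \right)} = - \frac{4}{9} + \frac{\left(-3\right) \left(-5\right) + 5}{9} = - \frac{4}{9} + \frac{15 + 5}{9} = - \frac{4}{9} + \frac{1}{9} \cdot 20 = - \frac{4}{9} + \frac{20}{9} = \frac{16}{9}$)
$g{\left(E,y \right)} = \left(-6 + y\right) \left(\frac{16}{9} + E\right)$ ($g{\left(E,y \right)} = \left(E + \frac{16}{9}\right) \left(y - 6\right) = \left(\frac{16}{9} + E\right) \left(-6 + y\right) = \left(-6 + y\right) \left(\frac{16}{9} + E\right)$)
$\left(-38\right) \left(-3\right) g{\left(3,-2 \right)} = \left(-38\right) \left(-3\right) \left(- \frac{32}{3} - 18 + \frac{16}{9} \left(-2\right) + 3 \left(-2\right)\right) = 114 \left(- \frac{32}{3} - 18 - \frac{32}{9} - 6\right) = 114 \left(- \frac{344}{9}\right) = - \frac{13072}{3}$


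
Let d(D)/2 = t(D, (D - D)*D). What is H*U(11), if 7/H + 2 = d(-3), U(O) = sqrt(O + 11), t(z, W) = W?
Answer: -7*sqrt(22)/2 ≈ -16.416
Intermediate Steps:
d(D) = 0 (d(D) = 2*((D - D)*D) = 2*(0*D) = 2*0 = 0)
U(O) = sqrt(11 + O)
H = -7/2 (H = 7/(-2 + 0) = 7/(-2) = 7*(-1/2) = -7/2 ≈ -3.5000)
H*U(11) = -7*sqrt(11 + 11)/2 = -7*sqrt(22)/2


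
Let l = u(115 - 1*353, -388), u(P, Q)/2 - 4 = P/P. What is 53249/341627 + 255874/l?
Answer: 43706999744/1708135 ≈ 25588.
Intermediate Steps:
u(P, Q) = 10 (u(P, Q) = 8 + 2*(P/P) = 8 + 2*1 = 8 + 2 = 10)
l = 10
53249/341627 + 255874/l = 53249/341627 + 255874/10 = 53249*(1/341627) + 255874*(⅒) = 53249/341627 + 127937/5 = 43706999744/1708135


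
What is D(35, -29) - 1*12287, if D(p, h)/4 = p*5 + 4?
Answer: -11571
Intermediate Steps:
D(p, h) = 16 + 20*p (D(p, h) = 4*(p*5 + 4) = 4*(5*p + 4) = 4*(4 + 5*p) = 16 + 20*p)
D(35, -29) - 1*12287 = (16 + 20*35) - 1*12287 = (16 + 700) - 12287 = 716 - 12287 = -11571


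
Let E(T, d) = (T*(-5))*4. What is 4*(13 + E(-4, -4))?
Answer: 372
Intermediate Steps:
E(T, d) = -20*T (E(T, d) = -5*T*4 = -20*T)
4*(13 + E(-4, -4)) = 4*(13 - 20*(-4)) = 4*(13 + 80) = 4*93 = 372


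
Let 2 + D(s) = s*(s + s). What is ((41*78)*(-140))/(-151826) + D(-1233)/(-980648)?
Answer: -1411423076/9305491453 ≈ -0.15168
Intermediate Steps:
D(s) = -2 + 2*s² (D(s) = -2 + s*(s + s) = -2 + s*(2*s) = -2 + 2*s²)
((41*78)*(-140))/(-151826) + D(-1233)/(-980648) = ((41*78)*(-140))/(-151826) + (-2 + 2*(-1233)²)/(-980648) = (3198*(-140))*(-1/151826) + (-2 + 2*1520289)*(-1/980648) = -447720*(-1/151826) + (-2 + 3040578)*(-1/980648) = 223860/75913 + 3040576*(-1/980648) = 223860/75913 - 380072/122581 = -1411423076/9305491453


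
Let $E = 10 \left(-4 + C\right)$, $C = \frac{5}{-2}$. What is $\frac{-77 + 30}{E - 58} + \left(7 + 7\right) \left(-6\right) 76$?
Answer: $- \frac{785185}{123} \approx -6383.6$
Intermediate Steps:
$C = - \frac{5}{2}$ ($C = 5 \left(- \frac{1}{2}\right) = - \frac{5}{2} \approx -2.5$)
$E = -65$ ($E = 10 \left(-4 - \frac{5}{2}\right) = 10 \left(- \frac{13}{2}\right) = -65$)
$\frac{-77 + 30}{E - 58} + \left(7 + 7\right) \left(-6\right) 76 = \frac{-77 + 30}{-65 - 58} + \left(7 + 7\right) \left(-6\right) 76 = - \frac{47}{-123} + 14 \left(-6\right) 76 = \left(-47\right) \left(- \frac{1}{123}\right) - 6384 = \frac{47}{123} - 6384 = - \frac{785185}{123}$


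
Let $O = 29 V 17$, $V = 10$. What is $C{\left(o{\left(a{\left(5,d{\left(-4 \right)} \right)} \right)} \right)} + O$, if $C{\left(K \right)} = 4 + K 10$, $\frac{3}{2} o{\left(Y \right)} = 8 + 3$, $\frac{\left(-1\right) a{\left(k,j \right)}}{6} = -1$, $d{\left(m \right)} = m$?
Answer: $\frac{15022}{3} \approx 5007.3$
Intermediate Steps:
$a{\left(k,j \right)} = 6$ ($a{\left(k,j \right)} = \left(-6\right) \left(-1\right) = 6$)
$o{\left(Y \right)} = \frac{22}{3}$ ($o{\left(Y \right)} = \frac{2 \left(8 + 3\right)}{3} = \frac{2}{3} \cdot 11 = \frac{22}{3}$)
$C{\left(K \right)} = 4 + 10 K$
$O = 4930$ ($O = 29 \cdot 10 \cdot 17 = 290 \cdot 17 = 4930$)
$C{\left(o{\left(a{\left(5,d{\left(-4 \right)} \right)} \right)} \right)} + O = \left(4 + 10 \cdot \frac{22}{3}\right) + 4930 = \left(4 + \frac{220}{3}\right) + 4930 = \frac{232}{3} + 4930 = \frac{15022}{3}$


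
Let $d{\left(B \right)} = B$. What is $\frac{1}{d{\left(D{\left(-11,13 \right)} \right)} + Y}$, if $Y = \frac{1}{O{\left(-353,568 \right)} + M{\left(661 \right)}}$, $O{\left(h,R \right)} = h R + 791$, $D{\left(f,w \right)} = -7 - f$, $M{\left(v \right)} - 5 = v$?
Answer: $\frac{199047}{796187} \approx 0.25$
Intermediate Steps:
$M{\left(v \right)} = 5 + v$
$O{\left(h,R \right)} = 791 + R h$ ($O{\left(h,R \right)} = R h + 791 = 791 + R h$)
$Y = - \frac{1}{199047}$ ($Y = \frac{1}{\left(791 + 568 \left(-353\right)\right) + \left(5 + 661\right)} = \frac{1}{\left(791 - 200504\right) + 666} = \frac{1}{-199713 + 666} = \frac{1}{-199047} = - \frac{1}{199047} \approx -5.0239 \cdot 10^{-6}$)
$\frac{1}{d{\left(D{\left(-11,13 \right)} \right)} + Y} = \frac{1}{\left(-7 - -11\right) - \frac{1}{199047}} = \frac{1}{\left(-7 + 11\right) - \frac{1}{199047}} = \frac{1}{4 - \frac{1}{199047}} = \frac{1}{\frac{796187}{199047}} = \frac{199047}{796187}$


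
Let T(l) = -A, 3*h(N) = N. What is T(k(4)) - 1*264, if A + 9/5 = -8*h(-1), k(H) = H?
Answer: -3973/15 ≈ -264.87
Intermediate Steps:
h(N) = N/3
A = 13/15 (A = -9/5 - 8*(-1)/3 = -9/5 - 8*(-⅓) = -9/5 + 8/3 = 13/15 ≈ 0.86667)
T(l) = -13/15 (T(l) = -1*13/15 = -13/15)
T(k(4)) - 1*264 = -13/15 - 1*264 = -13/15 - 264 = -3973/15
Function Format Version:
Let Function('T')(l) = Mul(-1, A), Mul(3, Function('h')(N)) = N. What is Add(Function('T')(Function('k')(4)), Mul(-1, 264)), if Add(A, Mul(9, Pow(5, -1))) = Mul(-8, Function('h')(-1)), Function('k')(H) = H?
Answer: Rational(-3973, 15) ≈ -264.87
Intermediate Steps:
Function('h')(N) = Mul(Rational(1, 3), N)
A = Rational(13, 15) (A = Add(Rational(-9, 5), Mul(-8, Mul(Rational(1, 3), -1))) = Add(Rational(-9, 5), Mul(-8, Rational(-1, 3))) = Add(Rational(-9, 5), Rational(8, 3)) = Rational(13, 15) ≈ 0.86667)
Function('T')(l) = Rational(-13, 15) (Function('T')(l) = Mul(-1, Rational(13, 15)) = Rational(-13, 15))
Add(Function('T')(Function('k')(4)), Mul(-1, 264)) = Add(Rational(-13, 15), Mul(-1, 264)) = Add(Rational(-13, 15), -264) = Rational(-3973, 15)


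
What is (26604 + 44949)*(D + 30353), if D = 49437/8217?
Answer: 1983290455446/913 ≈ 2.1723e+9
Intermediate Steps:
D = 5493/913 (D = 49437*(1/8217) = 5493/913 ≈ 6.0164)
(26604 + 44949)*(D + 30353) = (26604 + 44949)*(5493/913 + 30353) = 71553*(27717782/913) = 1983290455446/913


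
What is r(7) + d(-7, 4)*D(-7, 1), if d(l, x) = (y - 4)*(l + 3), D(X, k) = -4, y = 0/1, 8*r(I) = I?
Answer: -505/8 ≈ -63.125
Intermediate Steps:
r(I) = I/8
y = 0 (y = 0*1 = 0)
d(l, x) = -12 - 4*l (d(l, x) = (0 - 4)*(l + 3) = -4*(3 + l) = -12 - 4*l)
r(7) + d(-7, 4)*D(-7, 1) = (⅛)*7 + (-12 - 4*(-7))*(-4) = 7/8 + (-12 + 28)*(-4) = 7/8 + 16*(-4) = 7/8 - 64 = -505/8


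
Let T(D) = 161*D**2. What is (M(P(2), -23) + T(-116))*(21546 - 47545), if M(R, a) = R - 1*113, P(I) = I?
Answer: -56321763695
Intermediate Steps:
M(R, a) = -113 + R (M(R, a) = R - 113 = -113 + R)
(M(P(2), -23) + T(-116))*(21546 - 47545) = ((-113 + 2) + 161*(-116)**2)*(21546 - 47545) = (-111 + 161*13456)*(-25999) = (-111 + 2166416)*(-25999) = 2166305*(-25999) = -56321763695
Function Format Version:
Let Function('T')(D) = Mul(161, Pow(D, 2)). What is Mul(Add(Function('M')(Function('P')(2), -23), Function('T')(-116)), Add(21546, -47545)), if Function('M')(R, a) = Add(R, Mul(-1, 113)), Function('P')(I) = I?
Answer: -56321763695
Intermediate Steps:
Function('M')(R, a) = Add(-113, R) (Function('M')(R, a) = Add(R, -113) = Add(-113, R))
Mul(Add(Function('M')(Function('P')(2), -23), Function('T')(-116)), Add(21546, -47545)) = Mul(Add(Add(-113, 2), Mul(161, Pow(-116, 2))), Add(21546, -47545)) = Mul(Add(-111, Mul(161, 13456)), -25999) = Mul(Add(-111, 2166416), -25999) = Mul(2166305, -25999) = -56321763695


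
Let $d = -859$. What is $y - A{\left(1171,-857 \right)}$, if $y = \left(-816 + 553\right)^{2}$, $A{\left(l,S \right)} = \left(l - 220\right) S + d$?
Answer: $885035$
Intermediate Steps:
$A{\left(l,S \right)} = -859 + S \left(-220 + l\right)$ ($A{\left(l,S \right)} = \left(l - 220\right) S - 859 = \left(-220 + l\right) S - 859 = S \left(-220 + l\right) - 859 = -859 + S \left(-220 + l\right)$)
$y = 69169$ ($y = \left(-263\right)^{2} = 69169$)
$y - A{\left(1171,-857 \right)} = 69169 - \left(-859 - -188540 - 1003547\right) = 69169 - \left(-859 + 188540 - 1003547\right) = 69169 - -815866 = 69169 + 815866 = 885035$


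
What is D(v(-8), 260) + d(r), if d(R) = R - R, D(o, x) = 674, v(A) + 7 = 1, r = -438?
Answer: 674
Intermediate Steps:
v(A) = -6 (v(A) = -7 + 1 = -6)
d(R) = 0
D(v(-8), 260) + d(r) = 674 + 0 = 674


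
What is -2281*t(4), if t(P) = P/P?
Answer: -2281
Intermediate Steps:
t(P) = 1
-2281*t(4) = -2281*1 = -2281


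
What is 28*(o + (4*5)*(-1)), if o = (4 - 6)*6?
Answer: -896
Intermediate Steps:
o = -12 (o = -2*6 = -12)
28*(o + (4*5)*(-1)) = 28*(-12 + (4*5)*(-1)) = 28*(-12 + 20*(-1)) = 28*(-12 - 20) = 28*(-32) = -896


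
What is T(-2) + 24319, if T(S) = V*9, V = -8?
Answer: 24247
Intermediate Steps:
T(S) = -72 (T(S) = -8*9 = -72)
T(-2) + 24319 = -72 + 24319 = 24247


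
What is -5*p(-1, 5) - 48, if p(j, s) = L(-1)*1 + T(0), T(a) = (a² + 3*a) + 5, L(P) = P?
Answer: -68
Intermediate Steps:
T(a) = 5 + a² + 3*a
p(j, s) = 4 (p(j, s) = -1*1 + (5 + 0² + 3*0) = -1 + (5 + 0 + 0) = -1 + 5 = 4)
-5*p(-1, 5) - 48 = -5*4 - 48 = -20 - 48 = -68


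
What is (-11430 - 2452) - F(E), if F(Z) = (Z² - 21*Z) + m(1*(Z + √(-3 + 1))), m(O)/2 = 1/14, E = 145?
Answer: -223035/7 ≈ -31862.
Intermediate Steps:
m(O) = ⅐ (m(O) = 2/14 = 2*(1/14) = ⅐)
F(Z) = ⅐ + Z² - 21*Z (F(Z) = (Z² - 21*Z) + ⅐ = ⅐ + Z² - 21*Z)
(-11430 - 2452) - F(E) = (-11430 - 2452) - (⅐ + 145² - 21*145) = -13882 - (⅐ + 21025 - 3045) = -13882 - 1*125861/7 = -13882 - 125861/7 = -223035/7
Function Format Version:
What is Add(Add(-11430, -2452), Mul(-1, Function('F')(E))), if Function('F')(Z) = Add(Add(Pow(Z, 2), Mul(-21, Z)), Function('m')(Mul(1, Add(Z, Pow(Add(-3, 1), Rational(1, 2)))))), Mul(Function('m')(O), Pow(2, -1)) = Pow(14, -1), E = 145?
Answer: Rational(-223035, 7) ≈ -31862.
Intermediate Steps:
Function('m')(O) = Rational(1, 7) (Function('m')(O) = Mul(2, Pow(14, -1)) = Mul(2, Rational(1, 14)) = Rational(1, 7))
Function('F')(Z) = Add(Rational(1, 7), Pow(Z, 2), Mul(-21, Z)) (Function('F')(Z) = Add(Add(Pow(Z, 2), Mul(-21, Z)), Rational(1, 7)) = Add(Rational(1, 7), Pow(Z, 2), Mul(-21, Z)))
Add(Add(-11430, -2452), Mul(-1, Function('F')(E))) = Add(Add(-11430, -2452), Mul(-1, Add(Rational(1, 7), Pow(145, 2), Mul(-21, 145)))) = Add(-13882, Mul(-1, Add(Rational(1, 7), 21025, -3045))) = Add(-13882, Mul(-1, Rational(125861, 7))) = Add(-13882, Rational(-125861, 7)) = Rational(-223035, 7)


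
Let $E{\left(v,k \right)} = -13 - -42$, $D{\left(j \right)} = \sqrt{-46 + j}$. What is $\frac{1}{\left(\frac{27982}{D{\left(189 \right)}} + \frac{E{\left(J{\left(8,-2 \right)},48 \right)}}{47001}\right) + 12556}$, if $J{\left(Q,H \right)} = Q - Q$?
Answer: $\frac{3966446146460655}{48072996616512129851} - \frac{61814868335982 \sqrt{143}}{48072996616512129851} \approx 6.7132 \cdot 10^{-5}$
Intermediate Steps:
$J{\left(Q,H \right)} = 0$
$E{\left(v,k \right)} = 29$ ($E{\left(v,k \right)} = -13 + 42 = 29$)
$\frac{1}{\left(\frac{27982}{D{\left(189 \right)}} + \frac{E{\left(J{\left(8,-2 \right)},48 \right)}}{47001}\right) + 12556} = \frac{1}{\left(\frac{27982}{\sqrt{-46 + 189}} + \frac{29}{47001}\right) + 12556} = \frac{1}{\left(\frac{27982}{\sqrt{143}} + 29 \cdot \frac{1}{47001}\right) + 12556} = \frac{1}{\left(27982 \frac{\sqrt{143}}{143} + \frac{29}{47001}\right) + 12556} = \frac{1}{\left(\frac{27982 \sqrt{143}}{143} + \frac{29}{47001}\right) + 12556} = \frac{1}{\left(\frac{29}{47001} + \frac{27982 \sqrt{143}}{143}\right) + 12556} = \frac{1}{\frac{590144585}{47001} + \frac{27982 \sqrt{143}}{143}}$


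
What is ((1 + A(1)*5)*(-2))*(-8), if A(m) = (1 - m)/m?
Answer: 16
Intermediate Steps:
A(m) = (1 - m)/m
((1 + A(1)*5)*(-2))*(-8) = ((1 + ((1 - 1*1)/1)*5)*(-2))*(-8) = ((1 + (1*(1 - 1))*5)*(-2))*(-8) = ((1 + (1*0)*5)*(-2))*(-8) = ((1 + 0*5)*(-2))*(-8) = ((1 + 0)*(-2))*(-8) = (1*(-2))*(-8) = -2*(-8) = 16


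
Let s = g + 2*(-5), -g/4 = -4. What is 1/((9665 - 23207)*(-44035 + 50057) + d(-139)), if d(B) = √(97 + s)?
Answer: -81549924/6650390104405673 - √103/6650390104405673 ≈ -1.2262e-8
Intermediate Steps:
g = 16 (g = -4*(-4) = 16)
s = 6 (s = 16 + 2*(-5) = 16 - 10 = 6)
d(B) = √103 (d(B) = √(97 + 6) = √103)
1/((9665 - 23207)*(-44035 + 50057) + d(-139)) = 1/((9665 - 23207)*(-44035 + 50057) + √103) = 1/(-13542*6022 + √103) = 1/(-81549924 + √103)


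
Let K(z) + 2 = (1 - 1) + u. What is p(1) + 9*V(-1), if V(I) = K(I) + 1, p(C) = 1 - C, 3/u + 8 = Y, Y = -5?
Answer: -144/13 ≈ -11.077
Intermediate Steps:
u = -3/13 (u = 3/(-8 - 5) = 3/(-13) = 3*(-1/13) = -3/13 ≈ -0.23077)
K(z) = -29/13 (K(z) = -2 + ((1 - 1) - 3/13) = -2 + (0 - 3/13) = -2 - 3/13 = -29/13)
V(I) = -16/13 (V(I) = -29/13 + 1 = -16/13)
p(1) + 9*V(-1) = (1 - 1*1) + 9*(-16/13) = (1 - 1) - 144/13 = 0 - 144/13 = -144/13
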